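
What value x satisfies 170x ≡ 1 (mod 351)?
287

gcd(170, 351) = 1, so the inverse exists.
Extended Euclidean algorithm on (351, 170):
351 = 2 × 170 + 11  ⟹  11 = (1)·351 + (-2)·170
170 = 15 × 11 + 5  ⟹  5 = (-15)·351 + (31)·170
11 = 2 × 5 + 1  ⟹  1 = (31)·351 + (-64)·170
So (-64)·170 ≡ 1 (mod 351), i.e. 170^(-1) ≡ -64 ≡ 287 (mod 351).
Check: 170 × 287 = 48790 ≡ 1 (mod 351)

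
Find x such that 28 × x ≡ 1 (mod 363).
13

gcd(28, 363) = 1, so the inverse exists.
Extended Euclidean algorithm on (363, 28):
363 = 12 × 28 + 27  ⟹  27 = (1)·363 + (-12)·28
28 = 1 × 27 + 1  ⟹  1 = (-1)·363 + (13)·28
So (13)·28 ≡ 1 (mod 363), i.e. 28^(-1) ≡ 13 (mod 363).
Check: 28 × 13 = 364 ≡ 1 (mod 363)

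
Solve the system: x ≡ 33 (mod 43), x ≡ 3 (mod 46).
463

Using Chinese Remainder Theorem:
M = 43 × 46 = 1978
M1 = 46, M2 = 43
y1 = 46^(-1) mod 43 = 29
y2 = 43^(-1) mod 46 = 15
x = (33×46×29 + 3×43×15) mod 1978 = 463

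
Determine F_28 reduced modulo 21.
18

Matrix identity: Q^n = [[F_(n+1), F_n], [F_n, F_(n-1)]] with Q = [[1,1],[1,0]].
n = 28 = 11100₂. Square-and-multiply, entries mod 21:
Q^1 = [[1,1],[1,0]]
Q^3 = (Q^1)²·Q = [[3,2],[2,1]]
Q^7 = (Q^3)²·Q = [[0,13],[13,8]]
Q^14 = (Q^7)² = [[1,20],[20,2]]
Q^28 = (Q^14)² = [[2,18],[18,5]]
F_28 mod 21 = Q^28[0][1] = 18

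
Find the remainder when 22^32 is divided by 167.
93

Repeated squaring. Binary of 32 = 100000.
22^1 ≡ 22 (mod 167); 22^2 ≡ 150 (mod 167); 22^4 ≡ 122 (mod 167); 22^8 ≡ 21 (mod 167); 22^16 ≡ 107 (mod 167); 22^32 ≡ 93 (mod 167)
22^32 = 22^32 ≡ 93 (mod 167)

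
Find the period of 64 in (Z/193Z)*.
16

193 is prime, so ord(64) divides φ(193) = 192.
Divisors of 192: 1, 2, 3, 4, 6, 8, 12, 16, 24, 32, 48, 64, 96, 192.
Repeated squaring: 64^1 ≡ 64, 64^2 ≡ 43, 64^4 ≡ 112, 64^8 ≡ 192, 64^16 ≡ 1, 64^32 ≡ 1, 64^64 ≡ 1, 64^128 ≡ 1 (mod 193).
Test 64^d mod 193 for each divisor d in increasing order:
64^1 ≡ 64
64^2 ≡ 43
64^3 = 64^2·64^1 ≡ 50
64^4 ≡ 112
64^6 = 64^4·64^2 ≡ 184
64^8 ≡ 192
64^12 = 64^8·64^4 ≡ 81
64^16 ≡ 1  ← first divisor giving 1
The order is 16.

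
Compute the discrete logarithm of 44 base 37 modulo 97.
46

Baby-step giant-step with step n = ⌈√97⌉ = 10.
Baby steps 37^j mod 97 (j:value) for j=0..9: 0:1, 1:37, 2:11, 3:19, 4:24, 5:15, 6:70, 7:68, 8:91, 9:69.
Giant-step multiplier: 37^(-10) ≡ 37^(96-10) = 37^86 ≡ 72 (mod 97).
Giant steps γ_i = 44·72^i mod 97: γ_0=44, γ_1=64, γ_2=49, γ_3=36, γ_4=70 (in table at j=6).
x = i·n + j = 4·10 + 6 = 46.
Check: 37^46 ≡ 44 (mod 97).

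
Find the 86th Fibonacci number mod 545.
383

Matrix identity: Q^n = [[F_(n+1), F_n], [F_n, F_(n-1)]] with Q = [[1,1],[1,0]].
n = 86 = 1010110₂. Square-and-multiply, entries mod 545:
Q^1 = [[1,1],[1,0]]
Q^2 = (Q^1)² = [[2,1],[1,1]]
Q^5 = (Q^2)²·Q = [[8,5],[5,3]]
Q^10 = (Q^5)² = [[89,55],[55,34]]
Q^21 = (Q^10)²·Q = [[271,46],[46,225]]
Q^43 = (Q^21)²·Q = [[273,347],[347,471]]
Q^86 = (Q^43)² = [[373,383],[383,535]]
F_86 mod 545 = Q^86[0][1] = 383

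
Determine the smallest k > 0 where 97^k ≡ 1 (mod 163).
81

163 is prime, so ord(97) divides φ(163) = 162.
Divisors of 162: 1, 2, 3, 6, 9, 18, 27, 54, 81, 162.
Repeated squaring: 97^1 ≡ 97, 97^2 ≡ 118, 97^4 ≡ 69, 97^8 ≡ 34, 97^16 ≡ 15, 97^32 ≡ 62, 97^64 ≡ 95, 97^128 ≡ 60 (mod 163).
Test 97^d mod 163 for each divisor d in increasing order:
97^1 ≡ 97
97^2 ≡ 118
97^3 = 97^2·97^1 ≡ 36
97^6 = 97^4·97^2 ≡ 155
97^9 = 97^8·97^1 ≡ 38
97^18 = 97^16·97^2 ≡ 140
97^27 = 97^16·97^8·97^2·97^1 ≡ 104
97^54 = 97^32·97^16·97^4·97^2 ≡ 58
97^81 = 97^64·97^16·97^1 ≡ 1  ← first divisor giving 1
The order is 81.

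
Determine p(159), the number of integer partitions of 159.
97662728555

p(n) counts ways to write n as a sum of positive integers (order ignored).
Euler's pentagonal recurrence: p(k) = p(k-1) + p(k-2) - p(k-5) - p(k-7) + p(k-12) + p(k-15) - ... (offsets j(3j∓1)/2, signs ++--, p(0)=1, p(<0)=0).
DP table for k = 0..158: p(0)=1, p(1)=1, p(2)=2, p(3)=3, p(4)=5, p(5)=7, p(6)=11, p(7)=15, p(8)=22, p(9)=30, p(10)=42, p(11)=56, p(12)=77, p(13)=101, p(14)=135, p(15)=176, p(16)=231, p(17)=297, p(18)=385, p(19)=490, p(20)=627, p(21)=792, p(22)=1002, p(23)=1255, p(24)=1575, p(25)=1958, p(26)=2436, p(27)=3010, p(28)=3718, p(29)=4565, p(30)=5604, p(31)=6842, p(32)=8349, p(33)=10143, p(34)=12310, p(35)=14883, p(36)=17977, p(37)=21637, p(38)=26015, p(39)=31185, p(40)=37338, p(41)=44583, p(42)=53174, p(43)=63261, p(44)=75175, p(45)=89134, p(46)=105558, p(47)=124754, p(48)=147273, p(49)=173525, p(50)=204226, p(51)=239943, p(52)=281589, p(53)=329931, p(54)=386155, p(55)=451276, p(56)=526823, p(57)=614154, p(58)=715220, p(59)=831820, p(60)=966467, p(61)=1121505, p(62)=1300156, p(63)=1505499, p(64)=1741630, p(65)=2012558, p(66)=2323520, p(67)=2679689, p(68)=3087735, p(69)=3554345, p(70)=4087968, p(71)=4697205, p(72)=5392783, p(73)=6185689, p(74)=7089500, p(75)=8118264, p(76)=9289091, p(77)=10619863, p(78)=12132164, p(79)=13848650, p(80)=15796476, p(81)=18004327, p(82)=20506255, p(83)=23338469, p(84)=26543660, p(85)=30167357, p(86)=34262962, p(87)=38887673, p(88)=44108109, p(89)=49995925, p(90)=56634173, p(91)=64112359, p(92)=72533807, p(93)=82010177, p(94)=92669720, p(95)=104651419, p(96)=118114304, p(97)=133230930, p(98)=150198136, p(99)=169229875, p(100)=190569292, p(101)=214481126, p(102)=241265379, p(103)=271248950, p(104)=304801365, p(105)=342325709, p(106)=384276336, p(107)=431149389, p(108)=483502844, p(109)=541946240, p(110)=607163746, p(111)=679903203, p(112)=761002156, p(113)=851376628, p(114)=952050665, p(115)=1064144451, p(116)=1188908248, p(117)=1327710076, p(118)=1482074143, p(119)=1653668665, p(120)=1844349560, p(121)=2056148051, p(122)=2291320912, p(123)=2552338241, p(124)=2841940500, p(125)=3163127352, p(126)=3519222692, p(127)=3913864295, p(128)=4351078600, p(129)=4835271870, p(130)=5371315400, p(131)=5964539504, p(132)=6620830889, p(133)=7346629512, p(134)=8149040695, p(135)=9035836076, p(136)=10015581680, p(137)=11097645016, p(138)=12292341831, p(139)=13610949895, p(140)=15065878135, p(141)=16670689208, p(142)=18440293320, p(143)=20390982757, p(144)=22540654445, p(145)=24908858009, p(146)=27517052599, p(147)=30388671978, p(148)=33549419497, p(149)=37027355200, p(150)=40853235313, p(151)=45060624582, p(152)=49686288421, p(153)=54770336324, p(154)=60356673280, p(155)=66493182097, p(156)=73232243759, p(157)=80630964769, p(158)=88751778802.
Final step: p(159) = p(158) + p(157) - p(154) - p(152) + p(147) + p(144) - p(137) - p(133) + p(124) + p(119) - p(108) - p(102) + p(89) + p(82) - p(67) - p(59) + p(42) + p(33) - p(14) - p(4)
= 88751778802 + 80630964769 - 60356673280 - 49686288421 + 30388671978 + 22540654445 - 11097645016 - 7346629512 + 2841940500 + 1653668665 - 483502844 - 241265379 + 49995925 + 20506255 - 2679689 - 831820 + 53174 + 10143 - 135 - 5
= 97662728555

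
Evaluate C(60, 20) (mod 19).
9

Using Lucas' theorem:
Write n=60 and k=20 in base 19:
n in base 19: [3, 3]
k in base 19: [1, 1]
C(60,20) mod 19 = ∏ C(n_i, k_i) mod 19
Digit binomials (mod 19): C(3,1) = 3; C(3,1) = 3
Product: 3 × 3 = 9 ≡ 9 (mod 19)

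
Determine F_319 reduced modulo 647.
485

Matrix identity: Q^n = [[F_(n+1), F_n], [F_n, F_(n-1)]] with Q = [[1,1],[1,0]].
n = 319 = 100111111₂. Square-and-multiply, entries mod 647:
Q^1 = [[1,1],[1,0]]
Q^2 = (Q^1)² = [[2,1],[1,1]]
Q^4 = (Q^2)² = [[5,3],[3,2]]
Q^9 = (Q^4)²·Q = [[55,34],[34,21]]
Q^19 = (Q^9)²·Q = [[295,299],[299,643]]
Q^39 = (Q^19)²·Q = [[106,442],[442,311]]
Q^79 = (Q^39)²·Q = [[126,207],[207,566]]
Q^159 = (Q^79)²·Q = [[105,495],[495,257]]
Q^319 = (Q^159)²·Q = [[456,485],[485,618]]
F_319 mod 647 = Q^319[0][1] = 485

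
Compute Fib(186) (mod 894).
850

Matrix identity: Q^n = [[F_(n+1), F_n], [F_n, F_(n-1)]] with Q = [[1,1],[1,0]].
n = 186 = 10111010₂. Square-and-multiply, entries mod 894:
Q^1 = [[1,1],[1,0]]
Q^2 = (Q^1)² = [[2,1],[1,1]]
Q^5 = (Q^2)²·Q = [[8,5],[5,3]]
Q^11 = (Q^5)²·Q = [[144,89],[89,55]]
Q^23 = (Q^11)²·Q = [[774,49],[49,725]]
Q^46 = (Q^23)² = [[709,143],[143,566]]
Q^93 = (Q^46)²·Q = [[89,140],[140,843]]
Q^186 = (Q^93)² = [[701,850],[850,745]]
F_186 mod 894 = Q^186[0][1] = 850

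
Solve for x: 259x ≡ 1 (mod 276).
211

gcd(259, 276) = 1, so the inverse exists.
Extended Euclidean algorithm on (276, 259):
276 = 1 × 259 + 17  ⟹  17 = (1)·276 + (-1)·259
259 = 15 × 17 + 4  ⟹  4 = (-15)·276 + (16)·259
17 = 4 × 4 + 1  ⟹  1 = (61)·276 + (-65)·259
So (-65)·259 ≡ 1 (mod 276), i.e. 259^(-1) ≡ -65 ≡ 211 (mod 276).
Check: 259 × 211 = 54649 ≡ 1 (mod 276)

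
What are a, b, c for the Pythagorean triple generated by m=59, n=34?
(2325, 4012, 4637)

Euclid's formula: a = m² - n², b = 2mn, c = m² + n²
m = 59, n = 34
a = 59² - 34² = 3481 - 1156 = 2325
b = 2 × 59 × 34 = 4012
c = 59² + 34² = 3481 + 1156 = 4637
Verification: 2325² + 4012² = 5405625 + 16096144 = 21501769 = 4637² ✓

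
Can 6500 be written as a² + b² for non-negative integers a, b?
10² + 80² (a=10, b=80)

Factorization: 6500 = 2^2 × 5^3 × 13
By Fermat: n is sum of two squares iff every prime p ≡ 3 (mod 4) appears to even power.
All primes ≡ 3 (mod 4) appear to even power.
Search a = 0, 1, 2, … for 6500 - a² a perfect square: first hit at a = 10: 6500 - 100 = 6400 = 80².
6500 = 10² + 80² = 100 + 6400 ✓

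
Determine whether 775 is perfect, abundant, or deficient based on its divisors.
deficient

Proper divisors of 775: sum = 1 + 5 + 25 + 31 + 155 = 217
Since 217 < 775, 775 is deficient.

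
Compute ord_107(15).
106

107 is prime, so ord(15) divides φ(107) = 106.
Divisors of 106: 1, 2, 53, 106.
Repeated squaring: 15^1 ≡ 15, 15^2 ≡ 11, 15^4 ≡ 14, 15^8 ≡ 89, 15^16 ≡ 3, 15^32 ≡ 9, 15^64 ≡ 81 (mod 107).
Test 15^d mod 107 for each divisor d in increasing order:
15^1 ≡ 15
15^2 ≡ 11
15^53 = 15^32·15^16·15^4·15^1 ≡ 106
15^106 = 15^64·15^32·15^8·15^2 ≡ 1  ← first divisor giving 1
The order is 106.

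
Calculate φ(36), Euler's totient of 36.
12

36 = 2^2 × 3^2
φ(n) = n × ∏(1 - 1/p) for each prime p dividing n
φ(36) = 36 × (1 - 1/2) × (1 - 1/3) = 12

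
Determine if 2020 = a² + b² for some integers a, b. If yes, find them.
16² + 42² (a=16, b=42)

Factorization: 2020 = 2^2 × 5 × 101
By Fermat: n is sum of two squares iff every prime p ≡ 3 (mod 4) appears to even power.
All primes ≡ 3 (mod 4) appear to even power.
Search a = 0, 1, 2, … for 2020 - a² a perfect square: first hit at a = 16: 2020 - 256 = 1764 = 42².
2020 = 16² + 42² = 256 + 1764 ✓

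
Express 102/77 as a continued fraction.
[1; 3, 12, 2]

Euclidean algorithm steps:
102 = 1 × 77 + 25
77 = 3 × 25 + 2
25 = 12 × 2 + 1
2 = 2 × 1 + 0
Continued fraction: [1; 3, 12, 2]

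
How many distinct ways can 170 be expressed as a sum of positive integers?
274768617130

p(n) counts ways to write n as a sum of positive integers (order ignored).
Euler's pentagonal recurrence: p(k) = p(k-1) + p(k-2) - p(k-5) - p(k-7) + p(k-12) + p(k-15) - ... (offsets j(3j∓1)/2, signs ++--, p(0)=1, p(<0)=0).
DP table for k = 0..169: p(0)=1, p(1)=1, p(2)=2, p(3)=3, p(4)=5, p(5)=7, p(6)=11, p(7)=15, p(8)=22, p(9)=30, p(10)=42, p(11)=56, p(12)=77, p(13)=101, p(14)=135, p(15)=176, p(16)=231, p(17)=297, p(18)=385, p(19)=490, p(20)=627, p(21)=792, p(22)=1002, p(23)=1255, p(24)=1575, p(25)=1958, p(26)=2436, p(27)=3010, p(28)=3718, p(29)=4565, p(30)=5604, p(31)=6842, p(32)=8349, p(33)=10143, p(34)=12310, p(35)=14883, p(36)=17977, p(37)=21637, p(38)=26015, p(39)=31185, p(40)=37338, p(41)=44583, p(42)=53174, p(43)=63261, p(44)=75175, p(45)=89134, p(46)=105558, p(47)=124754, p(48)=147273, p(49)=173525, p(50)=204226, p(51)=239943, p(52)=281589, p(53)=329931, p(54)=386155, p(55)=451276, p(56)=526823, p(57)=614154, p(58)=715220, p(59)=831820, p(60)=966467, p(61)=1121505, p(62)=1300156, p(63)=1505499, p(64)=1741630, p(65)=2012558, p(66)=2323520, p(67)=2679689, p(68)=3087735, p(69)=3554345, p(70)=4087968, p(71)=4697205, p(72)=5392783, p(73)=6185689, p(74)=7089500, p(75)=8118264, p(76)=9289091, p(77)=10619863, p(78)=12132164, p(79)=13848650, p(80)=15796476, p(81)=18004327, p(82)=20506255, p(83)=23338469, p(84)=26543660, p(85)=30167357, p(86)=34262962, p(87)=38887673, p(88)=44108109, p(89)=49995925, p(90)=56634173, p(91)=64112359, p(92)=72533807, p(93)=82010177, p(94)=92669720, p(95)=104651419, p(96)=118114304, p(97)=133230930, p(98)=150198136, p(99)=169229875, p(100)=190569292, p(101)=214481126, p(102)=241265379, p(103)=271248950, p(104)=304801365, p(105)=342325709, p(106)=384276336, p(107)=431149389, p(108)=483502844, p(109)=541946240, p(110)=607163746, p(111)=679903203, p(112)=761002156, p(113)=851376628, p(114)=952050665, p(115)=1064144451, p(116)=1188908248, p(117)=1327710076, p(118)=1482074143, p(119)=1653668665, p(120)=1844349560, p(121)=2056148051, p(122)=2291320912, p(123)=2552338241, p(124)=2841940500, p(125)=3163127352, p(126)=3519222692, p(127)=3913864295, p(128)=4351078600, p(129)=4835271870, p(130)=5371315400, p(131)=5964539504, p(132)=6620830889, p(133)=7346629512, p(134)=8149040695, p(135)=9035836076, p(136)=10015581680, p(137)=11097645016, p(138)=12292341831, p(139)=13610949895, p(140)=15065878135, p(141)=16670689208, p(142)=18440293320, p(143)=20390982757, p(144)=22540654445, p(145)=24908858009, p(146)=27517052599, p(147)=30388671978, p(148)=33549419497, p(149)=37027355200, p(150)=40853235313, p(151)=45060624582, p(152)=49686288421, p(153)=54770336324, p(154)=60356673280, p(155)=66493182097, p(156)=73232243759, p(157)=80630964769, p(158)=88751778802, p(159)=97662728555, p(160)=107438159466, p(161)=118159068427, p(162)=129913904637, p(163)=142798995930, p(164)=156919475295, p(165)=172389800255, p(166)=189334822579, p(167)=207890420102, p(168)=228204732751, p(169)=250438925115.
Final step: p(170) = p(169) + p(168) - p(165) - p(163) + p(158) + p(155) - p(148) - p(144) + p(135) + p(130) - p(119) - p(113) + p(100) + p(93) - p(78) - p(70) + p(53) + p(44) - p(25) - p(15)
= 250438925115 + 228204732751 - 172389800255 - 142798995930 + 88751778802 + 66493182097 - 33549419497 - 22540654445 + 9035836076 + 5371315400 - 1653668665 - 851376628 + 190569292 + 82010177 - 12132164 - 4087968 + 329931 + 75175 - 1958 - 176
= 274768617130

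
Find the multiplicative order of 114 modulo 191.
190

191 is prime, so ord(114) divides φ(191) = 190.
Divisors of 190: 1, 2, 5, 10, 19, 38, 95, 190.
Repeated squaring: 114^1 ≡ 114, 114^2 ≡ 8, 114^4 ≡ 64, 114^8 ≡ 85, 114^16 ≡ 158, 114^32 ≡ 134, 114^64 ≡ 2, 114^128 ≡ 4 (mod 191).
Test 114^d mod 191 for each divisor d in increasing order:
114^1 ≡ 114
114^2 ≡ 8
114^5 = 114^4·114^1 ≡ 38
114^10 = 114^8·114^2 ≡ 107
114^19 = 114^16·114^2·114^1 ≡ 82
114^38 = 114^32·114^4·114^2 ≡ 39
114^95 = 114^64·114^16·114^8·114^4·114^2·114^1 ≡ 190
114^190 = 114^128·114^32·114^16·114^8·114^4·114^2 ≡ 1  ← first divisor giving 1
The order is 190.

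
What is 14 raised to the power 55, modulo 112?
0

Repeated squaring. Binary of 55 = 110111.
14^1 ≡ 14 (mod 112); 14^2 ≡ 84 (mod 112); 14^4 ≡ 0 (mod 112); 14^8 ≡ 0 (mod 112); 14^16 ≡ 0 (mod 112); 14^32 ≡ 0 (mod 112)
14^55 = 14^1 × 14^2 × 14^4 × 14^16 × 14^32 ≡ 0 (mod 112)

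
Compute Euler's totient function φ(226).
112

226 = 2 × 113
φ(n) = n × ∏(1 - 1/p) for each prime p dividing n
φ(226) = 226 × (1 - 1/2) × (1 - 1/113) = 112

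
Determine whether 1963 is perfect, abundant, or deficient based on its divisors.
deficient

Proper divisors of 1963: sum = 1 + 13 + 151 = 165
Since 165 < 1963, 1963 is deficient.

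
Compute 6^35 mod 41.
38

Repeated squaring. Binary of 35 = 100011.
6^1 ≡ 6 (mod 41); 6^2 ≡ 36 (mod 41); 6^4 ≡ 25 (mod 41); 6^8 ≡ 10 (mod 41); 6^16 ≡ 18 (mod 41); 6^32 ≡ 37 (mod 41)
6^35 = 6^1 × 6^2 × 6^32 ≡ 38 (mod 41)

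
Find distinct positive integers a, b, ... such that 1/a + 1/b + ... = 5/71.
1/15 + 1/267 + 1/94785

Greedy algorithm:
5/71: ceiling(71/5) = 15, use 1/15
4/1065: ceiling(1065/4) = 267, use 1/267
1/94785: ceiling(94785/1) = 94785, use 1/94785
Result: 5/71 = 1/15 + 1/267 + 1/94785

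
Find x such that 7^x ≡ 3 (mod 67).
39

Baby-step giant-step with step n = ⌈√67⌉ = 9.
Baby steps 7^j mod 67 (j:value) for j=0..8: 0:1, 1:7, 2:49, 3:8, 4:56, 5:57, 6:64, 7:46, 8:54.
Giant-step multiplier: 7^(-9) ≡ 7^(66-9) = 7^57 ≡ 53 (mod 67).
Giant steps γ_i = 3·53^i mod 67: γ_0=3, γ_1=25, γ_2=52, γ_3=9, γ_4=8 (in table at j=3).
x = i·n + j = 4·9 + 3 = 39.
Check: 7^39 ≡ 3 (mod 67).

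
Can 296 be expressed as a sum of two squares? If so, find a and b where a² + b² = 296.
10² + 14² (a=10, b=14)

Factorization: 296 = 2^3 × 37
By Fermat: n is sum of two squares iff every prime p ≡ 3 (mod 4) appears to even power.
All primes ≡ 3 (mod 4) appear to even power.
Search a = 0, 1, 2, … for 296 - a² a perfect square: first hit at a = 10: 296 - 100 = 196 = 14².
296 = 10² + 14² = 100 + 196 ✓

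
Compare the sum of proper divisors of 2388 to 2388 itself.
abundant

Proper divisors of 2388: sum = 1 + 2 + 3 + 4 + 6 + 12 + 199 + 398 + 597 + 796 + 1194 = 3212
Since 3212 > 2388, 2388 is abundant.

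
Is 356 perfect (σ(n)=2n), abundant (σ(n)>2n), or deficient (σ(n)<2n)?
deficient

Proper divisors of 356: sum = 1 + 2 + 4 + 89 + 178 = 274
Since 274 < 356, 356 is deficient.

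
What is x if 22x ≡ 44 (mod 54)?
x ≡ 2 (mod 27)

gcd(22, 54) = 2, which divides 44, so solutions exist.
Divide through by 2: 11x ≡ 22 (mod 27).
Find 11^(-1) mod 27 by the extended Euclidean algorithm:
27 = 2 × 11 + 5  ⟹  5 = (1)·27 + (-2)·11
11 = 2 × 5 + 1  ⟹  1 = (-2)·27 + (5)·11
So (5)·11 ≡ 1 (mod 27), i.e. 11^(-1) ≡ 5 (mod 27).
x ≡ 5 × 22 = 110 ≡ 2 (mod 27).
Check: 22 × 2 = 44 ≡ 44 (mod 54).
x ≡ 2 (mod 27), giving 2 solutions mod 54.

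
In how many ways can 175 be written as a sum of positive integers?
435157697830

p(n) counts ways to write n as a sum of positive integers (order ignored).
Euler's pentagonal recurrence: p(k) = p(k-1) + p(k-2) - p(k-5) - p(k-7) + p(k-12) + p(k-15) - ... (offsets j(3j∓1)/2, signs ++--, p(0)=1, p(<0)=0).
DP table for k = 0..174: p(0)=1, p(1)=1, p(2)=2, p(3)=3, p(4)=5, p(5)=7, p(6)=11, p(7)=15, p(8)=22, p(9)=30, p(10)=42, p(11)=56, p(12)=77, p(13)=101, p(14)=135, p(15)=176, p(16)=231, p(17)=297, p(18)=385, p(19)=490, p(20)=627, p(21)=792, p(22)=1002, p(23)=1255, p(24)=1575, p(25)=1958, p(26)=2436, p(27)=3010, p(28)=3718, p(29)=4565, p(30)=5604, p(31)=6842, p(32)=8349, p(33)=10143, p(34)=12310, p(35)=14883, p(36)=17977, p(37)=21637, p(38)=26015, p(39)=31185, p(40)=37338, p(41)=44583, p(42)=53174, p(43)=63261, p(44)=75175, p(45)=89134, p(46)=105558, p(47)=124754, p(48)=147273, p(49)=173525, p(50)=204226, p(51)=239943, p(52)=281589, p(53)=329931, p(54)=386155, p(55)=451276, p(56)=526823, p(57)=614154, p(58)=715220, p(59)=831820, p(60)=966467, p(61)=1121505, p(62)=1300156, p(63)=1505499, p(64)=1741630, p(65)=2012558, p(66)=2323520, p(67)=2679689, p(68)=3087735, p(69)=3554345, p(70)=4087968, p(71)=4697205, p(72)=5392783, p(73)=6185689, p(74)=7089500, p(75)=8118264, p(76)=9289091, p(77)=10619863, p(78)=12132164, p(79)=13848650, p(80)=15796476, p(81)=18004327, p(82)=20506255, p(83)=23338469, p(84)=26543660, p(85)=30167357, p(86)=34262962, p(87)=38887673, p(88)=44108109, p(89)=49995925, p(90)=56634173, p(91)=64112359, p(92)=72533807, p(93)=82010177, p(94)=92669720, p(95)=104651419, p(96)=118114304, p(97)=133230930, p(98)=150198136, p(99)=169229875, p(100)=190569292, p(101)=214481126, p(102)=241265379, p(103)=271248950, p(104)=304801365, p(105)=342325709, p(106)=384276336, p(107)=431149389, p(108)=483502844, p(109)=541946240, p(110)=607163746, p(111)=679903203, p(112)=761002156, p(113)=851376628, p(114)=952050665, p(115)=1064144451, p(116)=1188908248, p(117)=1327710076, p(118)=1482074143, p(119)=1653668665, p(120)=1844349560, p(121)=2056148051, p(122)=2291320912, p(123)=2552338241, p(124)=2841940500, p(125)=3163127352, p(126)=3519222692, p(127)=3913864295, p(128)=4351078600, p(129)=4835271870, p(130)=5371315400, p(131)=5964539504, p(132)=6620830889, p(133)=7346629512, p(134)=8149040695, p(135)=9035836076, p(136)=10015581680, p(137)=11097645016, p(138)=12292341831, p(139)=13610949895, p(140)=15065878135, p(141)=16670689208, p(142)=18440293320, p(143)=20390982757, p(144)=22540654445, p(145)=24908858009, p(146)=27517052599, p(147)=30388671978, p(148)=33549419497, p(149)=37027355200, p(150)=40853235313, p(151)=45060624582, p(152)=49686288421, p(153)=54770336324, p(154)=60356673280, p(155)=66493182097, p(156)=73232243759, p(157)=80630964769, p(158)=88751778802, p(159)=97662728555, p(160)=107438159466, p(161)=118159068427, p(162)=129913904637, p(163)=142798995930, p(164)=156919475295, p(165)=172389800255, p(166)=189334822579, p(167)=207890420102, p(168)=228204732751, p(169)=250438925115, p(170)=274768617130, p(171)=301384802048, p(172)=330495499613, p(173)=362326859895, p(174)=397125074750.
Final step: p(175) = p(174) + p(173) - p(170) - p(168) + p(163) + p(160) - p(153) - p(149) + p(140) + p(135) - p(124) - p(118) + p(105) + p(98) - p(83) - p(75) + p(58) + p(49) - p(30) - p(20)
= 397125074750 + 362326859895 - 274768617130 - 228204732751 + 142798995930 + 107438159466 - 54770336324 - 37027355200 + 15065878135 + 9035836076 - 2841940500 - 1482074143 + 342325709 + 150198136 - 23338469 - 8118264 + 715220 + 173525 - 5604 - 627
= 435157697830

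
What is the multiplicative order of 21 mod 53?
52

53 is prime, so ord(21) divides φ(53) = 52.
Divisors of 52: 1, 2, 4, 13, 26, 52.
Repeated squaring: 21^1 ≡ 21, 21^2 ≡ 17, 21^4 ≡ 24, 21^8 ≡ 46, 21^16 ≡ 49, 21^32 ≡ 16 (mod 53).
Test 21^d mod 53 for each divisor d in increasing order:
21^1 ≡ 21
21^2 ≡ 17
21^4 ≡ 24
21^13 = 21^8·21^4·21^1 ≡ 23
21^26 = 21^16·21^8·21^2 ≡ 52
21^52 = 21^32·21^16·21^4 ≡ 1  ← first divisor giving 1
The order is 52.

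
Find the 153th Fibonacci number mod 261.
88

Matrix identity: Q^n = [[F_(n+1), F_n], [F_n, F_(n-1)]] with Q = [[1,1],[1,0]].
n = 153 = 10011001₂. Square-and-multiply, entries mod 261:
Q^1 = [[1,1],[1,0]]
Q^2 = (Q^1)² = [[2,1],[1,1]]
Q^4 = (Q^2)² = [[5,3],[3,2]]
Q^9 = (Q^4)²·Q = [[55,34],[34,21]]
Q^19 = (Q^9)²·Q = [[240,5],[5,235]]
Q^38 = (Q^19)² = [[205,26],[26,179]]
Q^76 = (Q^38)² = [[158,66],[66,92]]
Q^153 = (Q^76)²·Q = [[145,88],[88,57]]
F_153 mod 261 = Q^153[0][1] = 88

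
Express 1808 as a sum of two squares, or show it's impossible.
28² + 32² (a=28, b=32)

Factorization: 1808 = 2^4 × 113
By Fermat: n is sum of two squares iff every prime p ≡ 3 (mod 4) appears to even power.
All primes ≡ 3 (mod 4) appear to even power.
Search a = 0, 1, 2, … for 1808 - a² a perfect square: first hit at a = 28: 1808 - 784 = 1024 = 32².
1808 = 28² + 32² = 784 + 1024 ✓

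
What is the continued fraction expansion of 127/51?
[2; 2, 25]

Euclidean algorithm steps:
127 = 2 × 51 + 25
51 = 2 × 25 + 1
25 = 25 × 1 + 0
Continued fraction: [2; 2, 25]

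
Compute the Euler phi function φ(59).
58

59 = 59
φ(n) = n × ∏(1 - 1/p) for each prime p dividing n
φ(59) = 59 × (1 - 1/59) = 58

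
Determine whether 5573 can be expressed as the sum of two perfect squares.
47² + 58² (a=47, b=58)

Factorization: 5573 = 5573
By Fermat: n is sum of two squares iff every prime p ≡ 3 (mod 4) appears to even power.
All primes ≡ 3 (mod 4) appear to even power.
Search a = 0, 1, 2, … for 5573 - a² a perfect square: first hit at a = 47: 5573 - 2209 = 3364 = 58².
5573 = 47² + 58² = 2209 + 3364 ✓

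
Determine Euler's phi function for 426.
140

426 = 2 × 3 × 71
φ(n) = n × ∏(1 - 1/p) for each prime p dividing n
φ(426) = 426 × (1 - 1/2) × (1 - 1/3) × (1 - 1/71) = 140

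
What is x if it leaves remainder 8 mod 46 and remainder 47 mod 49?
1664

Using Chinese Remainder Theorem:
M = 46 × 49 = 2254
M1 = 49, M2 = 46
y1 = 49^(-1) mod 46 = 31
y2 = 46^(-1) mod 49 = 16
x = (8×49×31 + 47×46×16) mod 2254 = 1664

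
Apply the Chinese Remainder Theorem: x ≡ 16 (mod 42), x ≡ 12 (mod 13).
142

Using Chinese Remainder Theorem:
M = 42 × 13 = 546
M1 = 13, M2 = 42
y1 = 13^(-1) mod 42 = 13
y2 = 42^(-1) mod 13 = 9
x = (16×13×13 + 12×42×9) mod 546 = 142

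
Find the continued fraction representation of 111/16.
[6; 1, 15]

Euclidean algorithm steps:
111 = 6 × 16 + 15
16 = 1 × 15 + 1
15 = 15 × 1 + 0
Continued fraction: [6; 1, 15]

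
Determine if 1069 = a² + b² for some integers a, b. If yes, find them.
13² + 30² (a=13, b=30)

Factorization: 1069 = 1069
By Fermat: n is sum of two squares iff every prime p ≡ 3 (mod 4) appears to even power.
All primes ≡ 3 (mod 4) appear to even power.
Search a = 0, 1, 2, … for 1069 - a² a perfect square: first hit at a = 13: 1069 - 169 = 900 = 30².
1069 = 13² + 30² = 169 + 900 ✓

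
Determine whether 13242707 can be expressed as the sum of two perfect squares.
Not possible

Factorization: 13242707 = 37 × 71^3
By Fermat: n is sum of two squares iff every prime p ≡ 3 (mod 4) appears to even power.
Prime(s) ≡ 3 (mod 4) with odd exponent: [(71, 3)]
Therefore 13242707 cannot be expressed as a² + b².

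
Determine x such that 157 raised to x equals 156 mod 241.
3

Baby-step giant-step with step n = ⌈√241⌉ = 16.
Baby steps 157^j mod 241 (j:value) for j=0..15: 0:1, 1:157, 2:67, 3:156, 4:151, 5:89, 6:236, 7:179, 8:147, 9:184, 10:209, 11:37, 12:25, 13:69, 14:229, 15:44.
h = 156 is already in the table at j=3, so x = 3.
Check: 157^3 ≡ 156 (mod 241).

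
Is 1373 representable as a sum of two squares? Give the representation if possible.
2² + 37² (a=2, b=37)

Factorization: 1373 = 1373
By Fermat: n is sum of two squares iff every prime p ≡ 3 (mod 4) appears to even power.
All primes ≡ 3 (mod 4) appear to even power.
Search a = 0, 1, 2, … for 1373 - a² a perfect square: first hit at a = 2: 1373 - 4 = 1369 = 37².
1373 = 2² + 37² = 4 + 1369 ✓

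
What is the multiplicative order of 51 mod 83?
41

83 is prime, so ord(51) divides φ(83) = 82.
Divisors of 82: 1, 2, 41, 82.
Repeated squaring: 51^1 ≡ 51, 51^2 ≡ 28, 51^4 ≡ 37, 51^8 ≡ 41, 51^16 ≡ 21, 51^32 ≡ 26, 51^64 ≡ 12 (mod 83).
Test 51^d mod 83 for each divisor d in increasing order:
51^1 ≡ 51
51^2 ≡ 28
51^41 = 51^32·51^8·51^1 ≡ 1  ← first divisor giving 1
The order is 41.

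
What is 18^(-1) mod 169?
47

gcd(18, 169) = 1, so the inverse exists.
Extended Euclidean algorithm on (169, 18):
169 = 9 × 18 + 7  ⟹  7 = (1)·169 + (-9)·18
18 = 2 × 7 + 4  ⟹  4 = (-2)·169 + (19)·18
7 = 1 × 4 + 3  ⟹  3 = (3)·169 + (-28)·18
4 = 1 × 3 + 1  ⟹  1 = (-5)·169 + (47)·18
So (47)·18 ≡ 1 (mod 169), i.e. 18^(-1) ≡ 47 (mod 169).
Check: 18 × 47 = 846 ≡ 1 (mod 169)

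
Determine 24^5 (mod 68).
28

Repeated squaring. Binary of 5 = 101.
24^1 ≡ 24 (mod 68); 24^2 ≡ 32 (mod 68); 24^4 ≡ 4 (mod 68)
24^5 = 24^1 × 24^4 ≡ 28 (mod 68)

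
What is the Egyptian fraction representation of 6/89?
1/15 + 1/1335

Greedy algorithm:
6/89: ceiling(89/6) = 15, use 1/15
1/1335: ceiling(1335/1) = 1335, use 1/1335
Result: 6/89 = 1/15 + 1/1335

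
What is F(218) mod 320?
49

Matrix identity: Q^n = [[F_(n+1), F_n], [F_n, F_(n-1)]] with Q = [[1,1],[1,0]].
n = 218 = 11011010₂. Square-and-multiply, entries mod 320:
Q^1 = [[1,1],[1,0]]
Q^3 = (Q^1)²·Q = [[3,2],[2,1]]
Q^6 = (Q^3)² = [[13,8],[8,5]]
Q^13 = (Q^6)²·Q = [[57,233],[233,144]]
Q^27 = (Q^13)²·Q = [[51,258],[258,113]]
Q^54 = (Q^27)² = [[45,72],[72,293]]
Q^109 = (Q^54)²·Q = [[185,169],[169,16]]
Q^218 = (Q^109)² = [[66,49],[49,17]]
F_218 mod 320 = Q^218[0][1] = 49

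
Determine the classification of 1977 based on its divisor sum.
deficient

Proper divisors of 1977: sum = 1 + 3 + 659 = 663
Since 663 < 1977, 1977 is deficient.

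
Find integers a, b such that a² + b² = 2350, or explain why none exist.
Not possible

Factorization: 2350 = 2 × 5^2 × 47
By Fermat: n is sum of two squares iff every prime p ≡ 3 (mod 4) appears to even power.
Prime(s) ≡ 3 (mod 4) with odd exponent: [(47, 1)]
Therefore 2350 cannot be expressed as a² + b².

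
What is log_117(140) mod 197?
31

Baby-step giant-step with step n = ⌈√197⌉ = 15.
Baby steps 117^j mod 197 (j:value) for j=0..14: 0:1, 1:117, 2:96, 3:3, 4:154, 5:91, 6:9, 7:68, 8:76, 9:27, 10:7, 11:31, 12:81, 13:21, 14:93.
Giant-step multiplier: 117^(-15) ≡ 117^(196-15) = 117^181 ≡ 30 (mod 197).
Giant steps γ_i = 140·30^i mod 197: γ_0=140, γ_1=63, γ_2=117 (in table at j=1).
x = i·n + j = 2·15 + 1 = 31.
Check: 117^31 ≡ 140 (mod 197).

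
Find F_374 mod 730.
727

Matrix identity: Q^n = [[F_(n+1), F_n], [F_n, F_(n-1)]] with Q = [[1,1],[1,0]].
n = 374 = 101110110₂. Square-and-multiply, entries mod 730:
Q^1 = [[1,1],[1,0]]
Q^2 = (Q^1)² = [[2,1],[1,1]]
Q^5 = (Q^2)²·Q = [[8,5],[5,3]]
Q^11 = (Q^5)²·Q = [[144,89],[89,55]]
Q^23 = (Q^11)²·Q = [[378,187],[187,191]]
Q^46 = (Q^23)² = [[463,553],[553,640]]
Q^93 = (Q^46)²·Q = [[97,418],[418,409]]
Q^187 = (Q^93)²·Q = [[711,173],[173,538]]
Q^374 = (Q^187)² = [[360,727],[727,363]]
F_374 mod 730 = Q^374[0][1] = 727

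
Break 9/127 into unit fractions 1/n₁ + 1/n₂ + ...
1/15 + 1/239 + 1/65043 + 1/4935625448 + 1/48720797120954775960

Greedy algorithm:
9/127: ceiling(127/9) = 15, use 1/15
8/1905: ceiling(1905/8) = 239, use 1/239
7/455295: ceiling(455295/7) = 65043, use 1/65043
2/9871250895: ceiling(9871250895/2) = 4935625448, use 1/4935625448
1/48720797120954775960: ceiling(48720797120954775960/1) = 48720797120954775960, use 1/48720797120954775960
Result: 9/127 = 1/15 + 1/239 + 1/65043 + 1/4935625448 + 1/48720797120954775960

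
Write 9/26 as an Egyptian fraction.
1/3 + 1/78

Greedy algorithm:
9/26: ceiling(26/9) = 3, use 1/3
1/78: ceiling(78/1) = 78, use 1/78
Result: 9/26 = 1/3 + 1/78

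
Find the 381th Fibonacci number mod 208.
50

Matrix identity: Q^n = [[F_(n+1), F_n], [F_n, F_(n-1)]] with Q = [[1,1],[1,0]].
n = 381 = 101111101₂. Square-and-multiply, entries mod 208:
Q^1 = [[1,1],[1,0]]
Q^2 = (Q^1)² = [[2,1],[1,1]]
Q^5 = (Q^2)²·Q = [[8,5],[5,3]]
Q^11 = (Q^5)²·Q = [[144,89],[89,55]]
Q^23 = (Q^11)²·Q = [[192,161],[161,31]]
Q^47 = (Q^23)²·Q = [[96,177],[177,127]]
Q^95 = (Q^47)²·Q = [[144,193],[193,159]]
Q^190 = (Q^95)² = [[161,31],[31,130]]
Q^381 = (Q^190)²·Q = [[127,50],[50,77]]
F_381 mod 208 = Q^381[0][1] = 50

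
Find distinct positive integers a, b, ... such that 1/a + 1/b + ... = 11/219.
1/20 + 1/4380

Greedy algorithm:
11/219: ceiling(219/11) = 20, use 1/20
1/4380: ceiling(4380/1) = 4380, use 1/4380
Result: 11/219 = 1/20 + 1/4380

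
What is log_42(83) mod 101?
91

Baby-step giant-step with step n = ⌈√101⌉ = 11.
Baby steps 42^j mod 101 (j:value) for j=0..10: 0:1, 1:42, 2:47, 3:55, 4:88, 5:60, 6:96, 7:93, 8:68, 9:28, 10:65.
Giant-step multiplier: 42^(-11) ≡ 42^(100-11) = 42^89 ≡ 34 (mod 101).
Giant steps γ_i = 83·34^i mod 101: γ_0=83, γ_1=95, γ_2=99, γ_3=33, γ_4=11, γ_5=71, γ_6=91, γ_7=64, γ_8=55 (in table at j=3).
x = i·n + j = 8·11 + 3 = 91.
Check: 42^91 ≡ 83 (mod 101).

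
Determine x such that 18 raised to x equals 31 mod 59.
47

Baby-step giant-step with step n = ⌈√59⌉ = 8.
Baby steps 18^j mod 59 (j:value) for j=0..7: 0:1, 1:18, 2:29, 3:50, 4:15, 5:34, 6:22, 7:42.
Giant-step multiplier: 18^(-8) ≡ 18^(58-8) = 18^50 ≡ 16 (mod 59).
Giant steps γ_i = 31·16^i mod 59: γ_0=31, γ_1=24, γ_2=30, γ_3=8, γ_4=10, γ_5=42 (in table at j=7).
x = i·n + j = 5·8 + 7 = 47.
Check: 18^47 ≡ 31 (mod 59).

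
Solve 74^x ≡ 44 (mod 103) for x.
13

Baby-step giant-step with step n = ⌈√103⌉ = 11.
Baby steps 74^j mod 103 (j:value) for j=0..10: 0:1, 1:74, 2:17, 3:22, 4:83, 5:65, 6:72, 7:75, 8:91, 9:39, 10:2.
Giant-step multiplier: 74^(-11) ≡ 74^(102-11) = 74^91 ≡ 87 (mod 103).
Giant steps γ_i = 44·87^i mod 103: γ_0=44, γ_1=17 (in table at j=2).
x = i·n + j = 1·11 + 2 = 13.
Check: 74^13 ≡ 44 (mod 103).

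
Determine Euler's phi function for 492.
160

492 = 2^2 × 3 × 41
φ(n) = n × ∏(1 - 1/p) for each prime p dividing n
φ(492) = 492 × (1 - 1/2) × (1 - 1/3) × (1 - 1/41) = 160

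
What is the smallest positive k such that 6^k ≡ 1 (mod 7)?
2

7 is prime, so ord(6) divides φ(7) = 6.
Divisors of 6: 1, 2, 3, 6.
Repeated squaring: 6^1 ≡ 6, 6^2 ≡ 1, 6^4 ≡ 1 (mod 7).
Test 6^d mod 7 for each divisor d in increasing order:
6^1 ≡ 6
6^2 ≡ 1  ← first divisor giving 1
The order is 2.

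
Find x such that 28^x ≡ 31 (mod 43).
32

Baby-step giant-step with step n = ⌈√43⌉ = 7.
Baby steps 28^j mod 43 (j:value) for j=0..6: 0:1, 1:28, 2:10, 3:22, 4:14, 5:5, 6:11.
Giant-step multiplier: 28^(-7) ≡ 28^(42-7) = 28^35 ≡ 37 (mod 43).
Giant steps γ_i = 31·37^i mod 43: γ_0=31, γ_1=29, γ_2=41, γ_3=12, γ_4=14 (in table at j=4).
x = i·n + j = 4·7 + 4 = 32.
Check: 28^32 ≡ 31 (mod 43).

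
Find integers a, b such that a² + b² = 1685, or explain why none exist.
2² + 41² (a=2, b=41)

Factorization: 1685 = 5 × 337
By Fermat: n is sum of two squares iff every prime p ≡ 3 (mod 4) appears to even power.
All primes ≡ 3 (mod 4) appear to even power.
Search a = 0, 1, 2, … for 1685 - a² a perfect square: first hit at a = 2: 1685 - 4 = 1681 = 41².
1685 = 2² + 41² = 4 + 1681 ✓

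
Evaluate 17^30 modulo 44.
1

Repeated squaring. Binary of 30 = 11110.
17^1 ≡ 17 (mod 44); 17^2 ≡ 25 (mod 44); 17^4 ≡ 9 (mod 44); 17^8 ≡ 37 (mod 44); 17^16 ≡ 5 (mod 44)
17^30 = 17^2 × 17^4 × 17^8 × 17^16 ≡ 1 (mod 44)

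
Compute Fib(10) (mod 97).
55

Matrix identity: Q^n = [[F_(n+1), F_n], [F_n, F_(n-1)]] with Q = [[1,1],[1,0]].
n = 10 = 1010₂. Square-and-multiply, entries mod 97:
Q^1 = [[1,1],[1,0]]
Q^2 = (Q^1)² = [[2,1],[1,1]]
Q^5 = (Q^2)²·Q = [[8,5],[5,3]]
Q^10 = (Q^5)² = [[89,55],[55,34]]
F_10 mod 97 = Q^10[0][1] = 55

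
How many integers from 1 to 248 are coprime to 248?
120

248 = 2^3 × 31
φ(n) = n × ∏(1 - 1/p) for each prime p dividing n
φ(248) = 248 × (1 - 1/2) × (1 - 1/31) = 120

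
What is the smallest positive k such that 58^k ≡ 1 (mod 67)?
22

67 is prime, so ord(58) divides φ(67) = 66.
Divisors of 66: 1, 2, 3, 6, 11, 22, 33, 66.
Repeated squaring: 58^1 ≡ 58, 58^2 ≡ 14, 58^4 ≡ 62, 58^8 ≡ 25, 58^16 ≡ 22, 58^32 ≡ 15, 58^64 ≡ 24 (mod 67).
Test 58^d mod 67 for each divisor d in increasing order:
58^1 ≡ 58
58^2 ≡ 14
58^3 = 58^2·58^1 ≡ 8
58^6 = 58^4·58^2 ≡ 64
58^11 = 58^8·58^2·58^1 ≡ 66
58^22 = 58^16·58^4·58^2 ≡ 1  ← first divisor giving 1
The order is 22.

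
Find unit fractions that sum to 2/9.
1/5 + 1/45

Greedy algorithm:
2/9: ceiling(9/2) = 5, use 1/5
1/45: ceiling(45/1) = 45, use 1/45
Result: 2/9 = 1/5 + 1/45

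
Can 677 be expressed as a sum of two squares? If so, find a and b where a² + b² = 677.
1² + 26² (a=1, b=26)

Factorization: 677 = 677
By Fermat: n is sum of two squares iff every prime p ≡ 3 (mod 4) appears to even power.
All primes ≡ 3 (mod 4) appear to even power.
Search a = 0, 1, 2, … for 677 - a² a perfect square: first hit at a = 1: 677 - 1 = 676 = 26².
677 = 1² + 26² = 1 + 676 ✓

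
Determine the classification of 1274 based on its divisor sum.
deficient

Proper divisors of 1274: sum = 1 + 2 + 7 + 13 + 14 + 26 + 49 + 91 + 98 + 182 + 637 = 1120
Since 1120 < 1274, 1274 is deficient.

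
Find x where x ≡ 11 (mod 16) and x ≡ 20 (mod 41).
635

Using Chinese Remainder Theorem:
M = 16 × 41 = 656
M1 = 41, M2 = 16
y1 = 41^(-1) mod 16 = 9
y2 = 16^(-1) mod 41 = 18
x = (11×41×9 + 20×16×18) mod 656 = 635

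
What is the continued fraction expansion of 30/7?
[4; 3, 2]

Euclidean algorithm steps:
30 = 4 × 7 + 2
7 = 3 × 2 + 1
2 = 2 × 1 + 0
Continued fraction: [4; 3, 2]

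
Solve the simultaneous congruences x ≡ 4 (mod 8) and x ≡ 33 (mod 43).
76

Using Chinese Remainder Theorem:
M = 8 × 43 = 344
M1 = 43, M2 = 8
y1 = 43^(-1) mod 8 = 3
y2 = 8^(-1) mod 43 = 27
x = (4×43×3 + 33×8×27) mod 344 = 76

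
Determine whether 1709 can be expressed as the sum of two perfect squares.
22² + 35² (a=22, b=35)

Factorization: 1709 = 1709
By Fermat: n is sum of two squares iff every prime p ≡ 3 (mod 4) appears to even power.
All primes ≡ 3 (mod 4) appear to even power.
Search a = 0, 1, 2, … for 1709 - a² a perfect square: first hit at a = 22: 1709 - 484 = 1225 = 35².
1709 = 22² + 35² = 484 + 1225 ✓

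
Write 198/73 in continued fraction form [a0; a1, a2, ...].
[2; 1, 2, 2, 10]

Euclidean algorithm steps:
198 = 2 × 73 + 52
73 = 1 × 52 + 21
52 = 2 × 21 + 10
21 = 2 × 10 + 1
10 = 10 × 1 + 0
Continued fraction: [2; 1, 2, 2, 10]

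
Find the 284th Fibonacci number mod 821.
345

Matrix identity: Q^n = [[F_(n+1), F_n], [F_n, F_(n-1)]] with Q = [[1,1],[1,0]].
n = 284 = 100011100₂. Square-and-multiply, entries mod 821:
Q^1 = [[1,1],[1,0]]
Q^2 = (Q^1)² = [[2,1],[1,1]]
Q^4 = (Q^2)² = [[5,3],[3,2]]
Q^8 = (Q^4)² = [[34,21],[21,13]]
Q^17 = (Q^8)²·Q = [[121,776],[776,166]]
Q^35 = (Q^17)²·Q = [[467,246],[246,221]]
Q^71 = (Q^35)²·Q = [[408,286],[286,122]]
Q^142 = (Q^71)² = [[318,516],[516,623]]
Q^284 = (Q^142)² = [[393,345],[345,48]]
F_284 mod 821 = Q^284[0][1] = 345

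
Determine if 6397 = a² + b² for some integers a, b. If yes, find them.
54² + 59² (a=54, b=59)

Factorization: 6397 = 6397
By Fermat: n is sum of two squares iff every prime p ≡ 3 (mod 4) appears to even power.
All primes ≡ 3 (mod 4) appear to even power.
Search a = 0, 1, 2, … for 6397 - a² a perfect square: first hit at a = 54: 6397 - 2916 = 3481 = 59².
6397 = 54² + 59² = 2916 + 3481 ✓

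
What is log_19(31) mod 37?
27

Baby-step giant-step with step n = ⌈√37⌉ = 7.
Baby steps 19^j mod 37 (j:value) for j=0..6: 0:1, 1:19, 2:28, 3:14, 4:7, 5:22, 6:11.
Giant-step multiplier: 19^(-7) ≡ 19^(36-7) = 19^29 ≡ 17 (mod 37).
Giant steps γ_i = 31·17^i mod 37: γ_0=31, γ_1=9, γ_2=5, γ_3=11 (in table at j=6).
x = i·n + j = 3·7 + 6 = 27.
Check: 19^27 ≡ 31 (mod 37).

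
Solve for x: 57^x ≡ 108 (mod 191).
158

Baby-step giant-step with step n = ⌈√191⌉ = 14.
Baby steps 57^j mod 191 (j:value) for j=0..13: 0:1, 1:57, 2:2, 3:114, 4:4, 5:37, 6:8, 7:74, 8:16, 9:148, 10:32, 11:105, 12:64, 13:19.
Giant-step multiplier: 57^(-14) ≡ 57^(190-14) = 57^176 ≡ 97 (mod 191).
Giant steps γ_i = 108·97^i mod 191: γ_0=108, γ_1=162, γ_2=52, γ_3=78, γ_4=117, γ_5=80, γ_6=120, γ_7=180, γ_8=79, γ_9=23, γ_10=130, γ_11=4 (in table at j=4).
x = i·n + j = 11·14 + 4 = 158.
Check: 57^158 ≡ 108 (mod 191).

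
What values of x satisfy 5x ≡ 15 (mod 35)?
x ≡ 3 (mod 7)

gcd(5, 35) = 5, which divides 15, so solutions exist.
Divide through by 5: x ≡ 3 (mod 7).
The coefficient of x is now 1, so x ≡ 3 (mod 7).
Check: 5 × 3 = 15 ≡ 15 (mod 35).
x ≡ 3 (mod 7), giving 5 solutions mod 35.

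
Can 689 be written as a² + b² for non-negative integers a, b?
8² + 25² (a=8, b=25)

Factorization: 689 = 13 × 53
By Fermat: n is sum of two squares iff every prime p ≡ 3 (mod 4) appears to even power.
All primes ≡ 3 (mod 4) appear to even power.
Search a = 0, 1, 2, … for 689 - a² a perfect square: first hit at a = 8: 689 - 64 = 625 = 25².
689 = 8² + 25² = 64 + 625 ✓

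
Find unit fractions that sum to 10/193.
1/20 + 1/552 + 1/532680

Greedy algorithm:
10/193: ceiling(193/10) = 20, use 1/20
7/3860: ceiling(3860/7) = 552, use 1/552
1/532680: ceiling(532680/1) = 532680, use 1/532680
Result: 10/193 = 1/20 + 1/552 + 1/532680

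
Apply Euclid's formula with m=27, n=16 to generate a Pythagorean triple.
(473, 864, 985)

Euclid's formula: a = m² - n², b = 2mn, c = m² + n²
m = 27, n = 16
a = 27² - 16² = 729 - 256 = 473
b = 2 × 27 × 16 = 864
c = 27² + 16² = 729 + 256 = 985
Verification: 473² + 864² = 223729 + 746496 = 970225 = 985² ✓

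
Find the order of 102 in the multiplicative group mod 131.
65

131 is prime, so ord(102) divides φ(131) = 130.
Divisors of 130: 1, 2, 5, 10, 13, 26, 65, 130.
Repeated squaring: 102^1 ≡ 102, 102^2 ≡ 55, 102^4 ≡ 12, 102^8 ≡ 13, 102^16 ≡ 38, 102^32 ≡ 3, 102^64 ≡ 9, 102^128 ≡ 81 (mod 131).
Test 102^d mod 131 for each divisor d in increasing order:
102^1 ≡ 102
102^2 ≡ 55
102^5 = 102^4·102^1 ≡ 45
102^10 = 102^8·102^2 ≡ 60
102^13 = 102^8·102^4·102^1 ≡ 61
102^26 = 102^16·102^8·102^2 ≡ 53
102^65 = 102^64·102^1 ≡ 1  ← first divisor giving 1
The order is 65.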